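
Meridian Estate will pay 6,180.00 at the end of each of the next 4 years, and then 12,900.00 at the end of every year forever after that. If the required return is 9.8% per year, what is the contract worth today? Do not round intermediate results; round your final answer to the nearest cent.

110238.61

PV of 4-year annuity: 6,180.00 × [1 − (1+0.098)^−4] / 0.098 = 19674.88213
Perpetuity value at year 4: 12,900.00 / 0.098 = 131632.65306
PV of perpetuity: 131632.65306 / (1+0.098)^4 = 90563.72435
Total PV = 19674.88213 + 90563.72435 = 110238.60647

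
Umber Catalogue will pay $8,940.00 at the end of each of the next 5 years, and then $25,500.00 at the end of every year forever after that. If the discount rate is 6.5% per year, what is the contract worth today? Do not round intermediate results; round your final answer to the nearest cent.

$323489.64

PV of 5-year annuity: $8,940.00 × [1 − (1+0.065)^−5] / 0.065 = 37151.77418
Perpetuity value at year 5: $25,500.00 / 0.065 = 392307.69231
PV of perpetuity: 392307.69231 / (1+0.065)^5 = 286337.86664
Total PV = 37151.77418 + 286337.86664 = 323489.64081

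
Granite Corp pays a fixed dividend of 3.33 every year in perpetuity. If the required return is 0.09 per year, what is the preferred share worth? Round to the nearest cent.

37.00

Level perpetuity: PV = C / r = 3.33 / 0.09 = 37.00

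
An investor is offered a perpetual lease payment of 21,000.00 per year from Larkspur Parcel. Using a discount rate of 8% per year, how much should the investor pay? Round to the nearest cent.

262500.00

Level perpetuity: PV = C / r = 21,000.00 / 0.08 = 262,500.00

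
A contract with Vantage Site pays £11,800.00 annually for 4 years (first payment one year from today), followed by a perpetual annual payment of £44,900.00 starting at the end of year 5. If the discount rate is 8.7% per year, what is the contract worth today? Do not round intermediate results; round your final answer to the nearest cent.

£408147.28

PV of 4-year annuity: £11,800.00 × [1 − (1+0.087)^−4] / 0.087 = 38481.78720
Perpetuity value at year 4: £44,900.00 / 0.087 = 516091.95402
PV of perpetuity: 516091.95402 / (1+0.087)^4 = 369665.49255
Total PV = 38481.78720 + 369665.49255 = 408147.27975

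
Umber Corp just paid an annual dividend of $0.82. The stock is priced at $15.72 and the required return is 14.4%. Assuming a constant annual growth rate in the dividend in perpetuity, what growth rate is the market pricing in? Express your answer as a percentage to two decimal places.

8.73%

P = D₀(1+g)/(r−g) ⇒ P(r−g) = D₀(1+g) ⇒ g(P+D₀) = P·r − D₀
g = (P·r − D₀)/(P + D₀) = ($15.72×0.144 − $0.82) / ($15.72 + $0.82) = 0.087284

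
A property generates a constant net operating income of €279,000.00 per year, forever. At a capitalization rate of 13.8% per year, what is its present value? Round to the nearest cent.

€2021739.13

Level perpetuity: PV = C / r = €279,000.00 / 0.138 = €2,021,739.13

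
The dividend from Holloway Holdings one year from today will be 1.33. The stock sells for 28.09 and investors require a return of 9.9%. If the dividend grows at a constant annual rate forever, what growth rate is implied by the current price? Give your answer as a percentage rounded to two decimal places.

5.17%

P = D₁/(r−g) ⇒ g = r − D₁/P = 0.099 − 1.33/28.09 = 0.051652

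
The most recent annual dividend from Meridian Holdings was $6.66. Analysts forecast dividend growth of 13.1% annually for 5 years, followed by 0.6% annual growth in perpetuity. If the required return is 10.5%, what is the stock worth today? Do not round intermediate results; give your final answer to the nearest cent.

D_1 = 7.53246
D_2 = 8.51921
D_3 = 9.63523
D_4 = 10.89744
D_5 = 12.32501
Terminal value at year 5: TV = D_5×(1+g_2)/(r−g_2) = 12.39896/0.099 = 125.24201
P_0 = D_1/(1+r)^1 + D_2/(1+r)^2 + D_3/(1+r)^3 + D_4/(1+r)^4 + D_5/(1+r)^5 + TV/(1+r)^5
    = 6.81671 + 6.97710 + 7.14127 + 7.30930 + 7.48128 + 76.02189 = 111.74753

$111.75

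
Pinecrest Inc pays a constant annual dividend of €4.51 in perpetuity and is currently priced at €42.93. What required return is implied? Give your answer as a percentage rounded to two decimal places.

P = C/r ⇒ r = C/P = €4.51/€42.93 = 0.105055

10.51%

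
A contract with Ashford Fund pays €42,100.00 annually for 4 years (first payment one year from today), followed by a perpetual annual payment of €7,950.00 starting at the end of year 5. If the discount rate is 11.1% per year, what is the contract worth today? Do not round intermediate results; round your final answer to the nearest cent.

PV of 4-year annuity: €42,100.00 × [1 − (1+0.111)^−4] / 0.111 = 130334.58120
Perpetuity value at year 4: €7,950.00 / 0.111 = 71621.62162
PV of perpetuity: 71621.62162 / (1+0.111)^4 = 47009.74702
Total PV = 130334.58120 + 47009.74702 = 177344.32822

€177344.33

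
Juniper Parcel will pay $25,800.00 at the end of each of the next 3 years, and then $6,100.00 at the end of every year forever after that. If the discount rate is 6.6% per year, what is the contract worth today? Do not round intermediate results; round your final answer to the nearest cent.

PV of 3-year annuity: $25,800.00 × [1 − (1+0.066)^−3] / 0.066 = 68205.23378
Perpetuity value at year 3: $6,100.00 / 0.066 = 92424.24242
PV of perpetuity: 92424.24242 / (1+0.066)^3 = 76298.19878
Total PV = 68205.23378 + 76298.19878 = 144503.43256

$144503.43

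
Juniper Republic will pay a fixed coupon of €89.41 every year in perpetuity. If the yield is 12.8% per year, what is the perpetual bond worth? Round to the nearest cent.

€698.52

Level perpetuity: PV = C / r = €89.41 / 0.128 = €698.52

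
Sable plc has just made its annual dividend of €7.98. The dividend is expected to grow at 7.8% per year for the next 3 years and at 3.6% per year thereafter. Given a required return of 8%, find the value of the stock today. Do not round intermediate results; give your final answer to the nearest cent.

€210.70

D_1 = 8.60244
D_2 = 9.27343
D_3 = 9.99676
Terminal value at year 3: TV = D_3×(1+g_2)/(r−g_2) = 10.35664/0.044 = 235.37821
P_0 = D_1/(1+r)^1 + D_2/(1+r)^2 + D_3/(1+r)^3 + TV/(1+r)^3
    = 7.96522 + 7.95047 + 7.93575 + 186.85081 = 210.70225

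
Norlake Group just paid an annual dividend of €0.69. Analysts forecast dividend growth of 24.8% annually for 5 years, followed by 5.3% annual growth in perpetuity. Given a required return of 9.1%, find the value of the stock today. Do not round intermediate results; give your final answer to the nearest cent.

€42.71

D_1 = 0.86112
D_2 = 1.07468
D_3 = 1.34120
D_4 = 1.67381
D_5 = 2.08892
Terminal value at year 5: TV = D_5×(1+g_2)/(r−g_2) = 2.19963/0.038 = 57.88510
P_0 = D_1/(1+r)^1 + D_2/(1+r)^2 + D_3/(1+r)^3 + D_4/(1+r)^4 + D_5/(1+r)^5 + TV/(1+r)^5
    = 0.78929 + 0.90288 + 1.03281 + 1.18143 + 1.35144 + 37.44924 = 42.70710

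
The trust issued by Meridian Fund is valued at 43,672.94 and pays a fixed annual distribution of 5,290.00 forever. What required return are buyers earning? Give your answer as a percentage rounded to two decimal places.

12.11%

P = C/r ⇒ r = C/P = 5,290.00/43,672.94 = 0.121128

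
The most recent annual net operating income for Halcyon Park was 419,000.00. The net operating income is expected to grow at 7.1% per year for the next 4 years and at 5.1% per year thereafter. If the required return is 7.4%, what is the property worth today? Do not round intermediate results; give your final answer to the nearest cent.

20597774.54

D_1 = 448749.00000
D_2 = 480610.17900
D_3 = 514733.50171
D_4 = 551279.58033
Terminal value at year 4: TV = D_4×(1+g_2)/(r−g_2) = 579394.83893/0.023 = 25191079.95336
P_0 = D_1/(1+r)^1 + D_2/(1+r)^2 + D_3/(1+r)^3 + D_4/(1+r)^4 + TV/(1+r)^4
    = 417829.60894 + 416662.48713 + 415498.62543 + 414338.01474 + 18933445.80419 = 20597774.54043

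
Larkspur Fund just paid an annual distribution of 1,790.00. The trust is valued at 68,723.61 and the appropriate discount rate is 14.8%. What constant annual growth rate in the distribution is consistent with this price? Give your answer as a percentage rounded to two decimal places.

P = D₀(1+g)/(r−g) ⇒ P(r−g) = D₀(1+g) ⇒ g(P+D₀) = P·r − D₀
g = (P·r − D₀)/(P + D₀) = (68,723.61×0.148 − 1,790.00) / (68,723.61 + 1,790.00) = 0.118858

11.89%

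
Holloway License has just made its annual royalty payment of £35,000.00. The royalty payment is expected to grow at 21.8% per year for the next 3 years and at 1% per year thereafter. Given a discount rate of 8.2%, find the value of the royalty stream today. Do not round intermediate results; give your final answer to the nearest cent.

D_1 = 42630.00000
D_2 = 51923.34000
D_3 = 63242.62812
Terminal value at year 3: TV = D_3×(1+g_2)/(r−g_2) = 63875.05440/0.072 = 887153.53335
P_0 = D_1/(1+r)^1 + D_2/(1+r)^2 + D_3/(1+r)^3 + TV/(1+r)^3
    = 39399.26063 + 44351.47823 + 49926.15572 + 700353.01768 = 834029.91226

£834029.91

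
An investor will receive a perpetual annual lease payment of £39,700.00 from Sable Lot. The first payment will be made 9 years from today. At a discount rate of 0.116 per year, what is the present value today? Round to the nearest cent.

Value at end of year 8: C / r = £39,700.00 / 0.116 = £342,241.3793
Discount to today: PV = £342,241.3793 / (1 + 0.116)^8 = £342,241.3793 / 2.406099 = £142,239.09

£142239.09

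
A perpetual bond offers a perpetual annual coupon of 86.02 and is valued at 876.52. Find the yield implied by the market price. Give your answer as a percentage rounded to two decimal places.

P = C/r ⇒ r = C/P = 86.02/876.52 = 0.098138

9.81%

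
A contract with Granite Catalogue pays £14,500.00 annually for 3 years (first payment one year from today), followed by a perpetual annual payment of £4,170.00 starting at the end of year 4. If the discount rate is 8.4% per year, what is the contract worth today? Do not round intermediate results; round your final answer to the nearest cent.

PV of 3-year annuity: £14,500.00 × [1 − (1+0.084)^−3] / 0.084 = 37099.83504
Perpetuity value at year 3: £4,170.00 / 0.084 = 49642.85714
PV of perpetuity: 49642.85714 / (1+0.084)^3 = 38973.45631
Total PV = 37099.83504 + 38973.45631 = 76073.29135

£76073.29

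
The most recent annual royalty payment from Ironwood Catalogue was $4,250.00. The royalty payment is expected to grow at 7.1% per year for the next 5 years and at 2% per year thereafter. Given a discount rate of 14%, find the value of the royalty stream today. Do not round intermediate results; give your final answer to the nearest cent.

D_1 = 4551.75000
D_2 = 4874.92425
D_3 = 5221.04387
D_4 = 5591.73799
D_5 = 5988.75138
Terminal value at year 5: TV = D_5×(1+g_2)/(r−g_2) = 6108.52641/0.12 = 50904.38676
P_0 = D_1/(1+r)^1 + D_2/(1+r)^2 + D_3/(1+r)^3 + D_4/(1+r)^4 + D_5/(1+r)^5 + TV/(1+r)^5
    = 3992.76316 + 3751.09591 + 3524.05590 + 3310.75778 + 3110.36981 + 26438.14336 = 44127.18592

$44127.19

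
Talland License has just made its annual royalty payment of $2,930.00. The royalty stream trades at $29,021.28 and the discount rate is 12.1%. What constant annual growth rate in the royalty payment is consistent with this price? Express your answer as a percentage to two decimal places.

P = D₀(1+g)/(r−g) ⇒ P(r−g) = D₀(1+g) ⇒ g(P+D₀) = P·r − D₀
g = (P·r − D₀)/(P + D₀) = ($29,021.28×0.121 − $2,930.00) / ($29,021.28 + $2,930.00) = 0.018202

1.82%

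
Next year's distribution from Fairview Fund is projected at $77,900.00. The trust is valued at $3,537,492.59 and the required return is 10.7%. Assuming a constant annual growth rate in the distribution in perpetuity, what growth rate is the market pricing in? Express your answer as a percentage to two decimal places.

8.50%

P = D₁/(r−g) ⇒ g = r − D₁/P = 0.107 − $77,900.00/$3,537,492.59 = 0.084979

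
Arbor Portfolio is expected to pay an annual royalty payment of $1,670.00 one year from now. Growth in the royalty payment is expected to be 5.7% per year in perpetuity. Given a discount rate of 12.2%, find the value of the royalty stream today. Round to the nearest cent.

$25692.31

Growing perpetuity: P = D₁ / (r − g) = $1,670.0000 / (0.122 − 0.057) = $25,692.31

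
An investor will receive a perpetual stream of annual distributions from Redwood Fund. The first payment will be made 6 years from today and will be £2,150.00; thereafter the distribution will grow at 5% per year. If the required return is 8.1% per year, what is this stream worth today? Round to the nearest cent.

Value at end of year 5: C₁ / (r − g) = £2,150.00 / (0.081 − 0.05) = £69,354.8387
Discount to today: PV = £69,354.8387 / (1 + 0.081)^5 = £69,354.8387 / 1.476143 = £46,983.82

£46983.82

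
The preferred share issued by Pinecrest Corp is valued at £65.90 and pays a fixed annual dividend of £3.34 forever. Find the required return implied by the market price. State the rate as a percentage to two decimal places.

P = C/r ⇒ r = C/P = £3.34/£65.90 = 0.050683

5.07%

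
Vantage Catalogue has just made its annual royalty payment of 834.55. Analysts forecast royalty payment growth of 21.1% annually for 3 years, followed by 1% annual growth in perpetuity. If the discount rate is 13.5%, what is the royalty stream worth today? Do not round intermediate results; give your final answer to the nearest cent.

D_1 = 1010.64005
D_2 = 1223.88510
D_3 = 1482.12486
Terminal value at year 3: TV = D_3×(1+g_2)/(r−g_2) = 1496.94611/0.125 = 11975.56884
P_0 = D_1/(1+r)^1 + D_2/(1+r)^2 + D_3/(1+r)^3 + TV/(1+r)^3
    = 890.43176 + 950.05539 + 1013.67143 + 8190.46516 = 11044.62374

11044.62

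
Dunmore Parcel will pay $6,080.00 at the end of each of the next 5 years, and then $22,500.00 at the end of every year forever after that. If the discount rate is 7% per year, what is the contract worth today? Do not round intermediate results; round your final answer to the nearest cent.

PV of 5-year annuity: $6,080.00 × [1 − (1+0.07)^−5] / 0.07 = 24929.20041
Perpetuity value at year 5: $22,500.00 / 0.07 = 321428.57143
PV of perpetuity: 321428.57143 / (1+0.07)^5 = 229174.12912
Total PV = 24929.20041 + 229174.12912 = 254103.32953

$254103.33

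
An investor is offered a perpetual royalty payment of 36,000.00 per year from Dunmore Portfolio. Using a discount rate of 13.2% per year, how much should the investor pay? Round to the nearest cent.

Level perpetuity: PV = C / r = 36,000.00 / 0.132 = 272,727.27

272727.27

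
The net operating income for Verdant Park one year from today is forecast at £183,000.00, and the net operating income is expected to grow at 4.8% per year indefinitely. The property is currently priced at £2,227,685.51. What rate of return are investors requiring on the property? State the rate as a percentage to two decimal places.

13.01%

P = D₁/(r − g) ⇒ r = D₁/P + g = £183,000.0000/£2,227,685.51 + 0.048 = 0.082148 + 0.048 = 0.130148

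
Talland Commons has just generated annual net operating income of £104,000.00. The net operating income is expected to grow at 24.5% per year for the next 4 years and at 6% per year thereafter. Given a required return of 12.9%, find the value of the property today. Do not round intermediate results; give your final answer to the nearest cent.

£2897018.65

D_1 = 129480.00000
D_2 = 161202.60000
D_3 = 200697.23700
D_4 = 249868.06006
Terminal value at year 4: TV = D_4×(1+g_2)/(r−g_2) = 264860.14367/0.069 = 3838552.80680
P_0 = D_1/(1+r)^1 + D_2/(1+r)^2 + D_3/(1+r)^3 + D_4/(1+r)^4 + TV/(1+r)^4
    = 114685.56244 + 126469.02147 + 139463.18134 + 153792.43647 + 2362608.44426 = 2897018.64599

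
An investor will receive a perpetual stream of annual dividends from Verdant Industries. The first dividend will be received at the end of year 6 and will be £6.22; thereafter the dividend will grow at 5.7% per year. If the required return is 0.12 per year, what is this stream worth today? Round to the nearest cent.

Value at end of year 5: C₁ / (r − g) = £6.22 / (0.12 − 0.057) = £98.7302
Discount to today: PV = £98.7302 / (1 + 0.12)^5 = £98.7302 / 1.762342 = £56.02

£56.02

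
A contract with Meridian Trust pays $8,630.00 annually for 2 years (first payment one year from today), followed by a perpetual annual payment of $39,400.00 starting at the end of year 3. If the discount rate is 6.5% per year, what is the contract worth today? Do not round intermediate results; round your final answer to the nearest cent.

PV of 2-year annuity: $8,630.00 × [1 − (1+0.065)^−2] / 0.065 = 15712.00600
Perpetuity value at year 2: $39,400.00 / 0.065 = 606153.84615
PV of perpetuity: 606153.84615 / (1+0.065)^2 = 534421.16525
Total PV = 15712.00600 + 534421.16525 = 550133.17124

$550133.17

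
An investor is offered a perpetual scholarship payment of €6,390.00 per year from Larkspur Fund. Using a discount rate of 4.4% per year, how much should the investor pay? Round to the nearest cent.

Level perpetuity: PV = C / r = €6,390.00 / 0.044 = €145,227.27

€145227.27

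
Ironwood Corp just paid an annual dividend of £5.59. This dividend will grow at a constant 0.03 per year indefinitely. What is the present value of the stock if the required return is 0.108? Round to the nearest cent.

D₁ = D₀ × (1 + g) = £5.59 × 1.03 = £5.7577
Growing perpetuity: P = D₁ / (r − g) = £5.7577 / (0.108 − 0.03) = £73.82

£73.82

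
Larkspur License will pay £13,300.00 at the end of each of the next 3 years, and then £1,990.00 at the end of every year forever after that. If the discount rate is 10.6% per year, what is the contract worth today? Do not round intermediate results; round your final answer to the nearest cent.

PV of 3-year annuity: £13,300.00 × [1 − (1+0.106)^−3] / 0.106 = 32728.85727
Perpetuity value at year 3: £1,990.00 / 0.106 = 18773.58491
PV of perpetuity: 18773.58491 / (1+0.106)^3 = 13876.56040
Total PV = 32728.85727 + 13876.56040 = 46605.41767

£46605.42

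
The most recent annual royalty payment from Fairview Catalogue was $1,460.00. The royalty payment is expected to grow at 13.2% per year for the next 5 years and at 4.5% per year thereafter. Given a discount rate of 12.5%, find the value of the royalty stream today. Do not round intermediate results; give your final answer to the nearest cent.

$27109.41

D_1 = 1652.72000
D_2 = 1870.87904
D_3 = 2117.83507
D_4 = 2397.38930
D_5 = 2713.84469
Terminal value at year 5: TV = D_5×(1+g_2)/(r−g_2) = 2835.96770/0.08 = 35449.59628
P_0 = D_1/(1+r)^1 + D_2/(1+r)^2 + D_3/(1+r)^3 + D_4/(1+r)^4 + D_5/(1+r)^5 + TV/(1+r)^5
    = 1469.08444 + 1478.22541 + 1487.42326 + 1496.67834 + 1505.99100 + 19672.00750 = 27109.40996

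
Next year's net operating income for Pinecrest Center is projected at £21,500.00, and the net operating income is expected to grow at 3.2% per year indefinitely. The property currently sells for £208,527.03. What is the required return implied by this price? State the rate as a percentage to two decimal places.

13.51%

P = D₁/(r − g) ⇒ r = D₁/P + g = £21,500.0000/£208,527.03 + 0.032 = 0.103104 + 0.032 = 0.135104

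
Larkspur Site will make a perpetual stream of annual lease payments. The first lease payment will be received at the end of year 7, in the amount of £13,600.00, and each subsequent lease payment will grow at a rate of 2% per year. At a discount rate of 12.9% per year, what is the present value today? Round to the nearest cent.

Value at end of year 6: C₁ / (r − g) = £13,600.00 / (0.129 − 0.02) = £124,770.6422
Discount to today: PV = £124,770.6422 / (1 + 0.129)^6 = £124,770.6422 / 2.070922 = £60,248.85

£60248.85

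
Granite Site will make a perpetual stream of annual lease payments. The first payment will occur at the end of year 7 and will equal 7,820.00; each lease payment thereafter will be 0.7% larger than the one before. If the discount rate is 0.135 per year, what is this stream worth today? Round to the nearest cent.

28577.33

Value at end of year 6: C₁ / (r − g) = 7,820.00 / (0.135 − 0.007) = 61,093.7500
Discount to today: PV = 61,093.7500 / (1 + 0.135)^6 = 61,093.7500 / 2.137840 = 28,577.33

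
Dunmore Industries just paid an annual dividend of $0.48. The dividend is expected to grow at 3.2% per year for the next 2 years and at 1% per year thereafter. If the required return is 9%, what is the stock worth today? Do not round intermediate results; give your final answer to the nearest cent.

D_1 = 0.49536
D_2 = 0.51121
Terminal value at year 2: TV = D_2×(1+g_2)/(r−g_2) = 0.51632/0.08 = 6.45405
P_0 = D_1/(1+r)^1 + D_2/(1+r)^2 + TV/(1+r)^2
    = 0.45446 + 0.43028 + 5.43224 = 6.31698

$6.32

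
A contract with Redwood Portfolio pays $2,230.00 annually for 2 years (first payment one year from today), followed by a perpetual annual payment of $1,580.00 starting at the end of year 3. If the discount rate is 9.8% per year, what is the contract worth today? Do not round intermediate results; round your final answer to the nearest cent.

$17253.58

PV of 2-year annuity: $2,230.00 × [1 − (1+0.098)^−2] / 0.098 = 3880.66065
Perpetuity value at year 2: $1,580.00 / 0.098 = 16122.44898
PV of perpetuity: 16122.44898 / (1+0.098)^2 = 13372.92260
Total PV = 3880.66065 + 13372.92260 = 17253.58325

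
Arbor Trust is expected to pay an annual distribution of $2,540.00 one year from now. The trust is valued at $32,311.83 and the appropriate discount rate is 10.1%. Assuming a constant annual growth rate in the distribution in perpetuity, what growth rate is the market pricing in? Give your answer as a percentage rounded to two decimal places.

2.24%

P = D₁/(r−g) ⇒ g = r − D₁/P = 0.101 − $2,540.00/$32,311.83 = 0.022391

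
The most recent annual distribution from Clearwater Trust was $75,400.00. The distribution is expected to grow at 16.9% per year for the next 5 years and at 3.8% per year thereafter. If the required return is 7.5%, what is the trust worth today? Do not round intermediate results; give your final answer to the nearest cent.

D_1 = 88142.60000
D_2 = 103038.69940
D_3 = 120452.23960
D_4 = 140808.66809
D_5 = 164605.33300
Terminal value at year 5: TV = D_5×(1+g_2)/(r−g_2) = 170860.33565/0.037 = 4617846.90951
P_0 = D_1/(1+r)^1 + D_2/(1+r)^2 + D_3/(1+r)^3 + D_4/(1+r)^4 + D_5/(1+r)^5 + TV/(1+r)^5
    = 81993.11628 + 89162.74691 + 96959.30339 + 105437.60526 + 114657.26563 + 3216601.12769 = 3704811.16516

$3704811.17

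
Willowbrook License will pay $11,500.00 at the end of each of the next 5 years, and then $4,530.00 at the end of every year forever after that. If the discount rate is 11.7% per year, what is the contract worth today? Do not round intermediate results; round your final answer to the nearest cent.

PV of 5-year annuity: $11,500.00 × [1 − (1+0.117)^−5] / 0.117 = 41764.87697
Perpetuity value at year 5: $4,530.00 / 0.117 = 38717.94872
PV of perpetuity: 38717.94872 / (1+0.117)^5 = 22266.21892
Total PV = 41764.87697 + 22266.21892 = 64031.09589

$64031.10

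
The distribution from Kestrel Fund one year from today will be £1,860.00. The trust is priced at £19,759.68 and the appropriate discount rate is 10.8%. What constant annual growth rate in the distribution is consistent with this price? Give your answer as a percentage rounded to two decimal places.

P = D₁/(r−g) ⇒ g = r − D₁/P = 0.108 − £1,860.00/£19,759.68 = 0.013869

1.39%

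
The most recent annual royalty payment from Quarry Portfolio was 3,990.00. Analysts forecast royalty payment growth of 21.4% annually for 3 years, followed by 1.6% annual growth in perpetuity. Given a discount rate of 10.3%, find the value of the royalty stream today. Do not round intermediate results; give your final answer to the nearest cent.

D_1 = 4843.86000
D_2 = 5880.44604
D_3 = 7138.86149
Terminal value at year 3: TV = D_3×(1+g_2)/(r−g_2) = 7253.08328/0.087 = 83368.77329
P_0 = D_1/(1+r)^1 + D_2/(1+r)^2 + D_3/(1+r)^3 + TV/(1+r)^3
    = 4391.53218 + 4833.47241 + 5319.88714 + 62126.49804 = 76671.38978

76671.39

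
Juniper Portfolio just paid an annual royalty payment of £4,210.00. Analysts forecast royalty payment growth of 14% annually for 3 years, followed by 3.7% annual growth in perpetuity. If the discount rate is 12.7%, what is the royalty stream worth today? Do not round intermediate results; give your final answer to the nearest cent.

D_1 = 4799.40000
D_2 = 5471.31600
D_3 = 6237.30024
Terminal value at year 3: TV = D_3×(1+g_2)/(r−g_2) = 6468.08035/0.09 = 71867.55943
P_0 = D_1/(1+r)^1 + D_2/(1+r)^2 + D_3/(1+r)^3 + TV/(1+r)^3
    = 4258.56256 + 4307.68528 + 4357.37464 + 50206.63893 = 63130.26141

£63130.26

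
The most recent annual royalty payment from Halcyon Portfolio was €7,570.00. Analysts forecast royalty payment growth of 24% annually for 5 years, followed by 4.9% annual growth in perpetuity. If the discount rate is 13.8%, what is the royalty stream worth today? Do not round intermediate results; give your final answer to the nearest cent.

D_1 = 9386.80000
D_2 = 11639.63200
D_3 = 14433.14368
D_4 = 17897.09816
D_5 = 22192.40172
Terminal value at year 5: TV = D_5×(1+g_2)/(r−g_2) = 23279.82941/0.089 = 261571.11693
P_0 = D_1/(1+r)^1 + D_2/(1+r)^2 + D_3/(1+r)^3 + D_4/(1+r)^4 + D_5/(1+r)^5 + TV/(1+r)^5
    = 8248.50615 + 8987.82744 + 9793.41479 + 10671.20768 + 11627.67796 + 137049.82224 = 186378.45625

€186378.46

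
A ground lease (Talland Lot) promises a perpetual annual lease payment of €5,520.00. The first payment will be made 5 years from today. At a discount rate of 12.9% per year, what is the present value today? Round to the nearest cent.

€26337.44

Value at end of year 4: C / r = €5,520.00 / 0.129 = €42,790.6977
Discount to today: PV = €42,790.6977 / (1 + 0.129)^4 = €42,790.6977 / 1.624710 = €26,337.44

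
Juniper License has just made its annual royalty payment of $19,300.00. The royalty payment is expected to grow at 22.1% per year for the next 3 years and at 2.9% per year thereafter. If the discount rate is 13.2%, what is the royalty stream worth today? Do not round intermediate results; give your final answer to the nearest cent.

D_1 = 23565.30000
D_2 = 28773.23130
D_3 = 35132.11542
Terminal value at year 3: TV = D_3×(1+g_2)/(r−g_2) = 36150.94676/0.103 = 350980.06567
P_0 = D_1/(1+r)^1 + D_2/(1+r)^2 + D_3/(1+r)^3 + TV/(1+r)^3
    = 20817.40283 + 22454.10676 + 24219.49148 + 241959.77409 = 309450.77515

$309450.78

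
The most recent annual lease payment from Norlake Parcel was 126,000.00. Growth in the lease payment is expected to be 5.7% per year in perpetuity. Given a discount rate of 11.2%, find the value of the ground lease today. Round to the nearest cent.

D₁ = D₀ × (1 + g) = 126,000.00 × 1.057 = 133,182.0000
Growing perpetuity: P = D₁ / (r − g) = 133,182.0000 / (0.112 − 0.057) = 2,421,490.91

2421490.91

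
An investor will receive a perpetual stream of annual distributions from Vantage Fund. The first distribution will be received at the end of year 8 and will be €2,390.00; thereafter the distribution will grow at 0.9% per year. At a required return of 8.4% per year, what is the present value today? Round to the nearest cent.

Value at end of year 7: C₁ / (r − g) = €2,390.00 / (0.084 − 0.009) = €31,866.6667
Discount to today: PV = €31,866.6667 / (1 + 0.084)^7 = €31,866.6667 / 1.758754 = €18,118.89

€18118.89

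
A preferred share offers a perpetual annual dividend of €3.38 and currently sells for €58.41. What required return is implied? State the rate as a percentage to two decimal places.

P = C/r ⇒ r = C/P = €3.38/€58.41 = 0.057867

5.79%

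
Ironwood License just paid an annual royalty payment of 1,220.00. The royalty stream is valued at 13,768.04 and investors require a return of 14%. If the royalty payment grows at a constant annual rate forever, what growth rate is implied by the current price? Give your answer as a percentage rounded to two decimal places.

4.72%

P = D₀(1+g)/(r−g) ⇒ P(r−g) = D₀(1+g) ⇒ g(P+D₀) = P·r − D₀
g = (P·r − D₀)/(P + D₀) = (13,768.04×0.14 − 1,220.00) / (13,768.04 + 1,220.00) = 0.047206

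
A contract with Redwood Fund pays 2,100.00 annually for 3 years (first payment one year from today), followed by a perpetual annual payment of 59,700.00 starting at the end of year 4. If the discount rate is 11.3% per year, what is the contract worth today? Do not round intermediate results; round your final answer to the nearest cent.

PV of 3-year annuity: 2,100.00 × [1 − (1+0.113)^−3] / 0.113 = 5105.14265
Perpetuity value at year 3: 59,700.00 / 0.113 = 528318.58407
PV of perpetuity: 528318.58407 / (1+0.113)^3 = 383186.67165
Total PV = 5105.14265 + 383186.67165 = 388291.81430

388291.81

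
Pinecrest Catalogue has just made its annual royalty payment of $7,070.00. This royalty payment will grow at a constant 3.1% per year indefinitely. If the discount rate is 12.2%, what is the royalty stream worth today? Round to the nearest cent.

$80100.77

D₁ = D₀ × (1 + g) = $7,070.00 × 1.031 = $7,289.1700
Growing perpetuity: P = D₁ / (r − g) = $7,289.1700 / (0.122 − 0.031) = $80,100.77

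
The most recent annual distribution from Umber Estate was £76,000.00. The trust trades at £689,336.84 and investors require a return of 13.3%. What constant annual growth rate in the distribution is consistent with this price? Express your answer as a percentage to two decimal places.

P = D₀(1+g)/(r−g) ⇒ P(r−g) = D₀(1+g) ⇒ g(P+D₀) = P·r − D₀
g = (P·r − D₀)/(P + D₀) = (£689,336.84×0.133 − £76,000.00) / (£689,336.84 + £76,000.00) = 0.020490

2.05%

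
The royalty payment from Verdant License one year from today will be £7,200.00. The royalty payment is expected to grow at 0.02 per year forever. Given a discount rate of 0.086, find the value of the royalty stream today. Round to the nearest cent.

Growing perpetuity: P = D₁ / (r − g) = £7,200.0000 / (0.086 − 0.02) = £109,090.91

£109090.91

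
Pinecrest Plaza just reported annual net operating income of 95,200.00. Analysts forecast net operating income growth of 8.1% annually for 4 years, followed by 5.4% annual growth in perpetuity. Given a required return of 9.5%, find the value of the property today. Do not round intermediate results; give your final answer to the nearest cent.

D_1 = 102911.20000
D_2 = 111247.00720
D_3 = 120258.01478
D_4 = 129998.91398
Terminal value at year 4: TV = D_4×(1+g_2)/(r−g_2) = 137018.85534/0.041 = 3341923.30087
P_0 = D_1/(1+r)^1 + D_2/(1+r)^2 + D_3/(1+r)^3 + D_4/(1+r)^4 + TV/(1+r)^4
    = 93982.83105 + 92781.22408 + 91594.98012 + 90423.90275 + 2324555.93888 = 2693338.87687

2693338.88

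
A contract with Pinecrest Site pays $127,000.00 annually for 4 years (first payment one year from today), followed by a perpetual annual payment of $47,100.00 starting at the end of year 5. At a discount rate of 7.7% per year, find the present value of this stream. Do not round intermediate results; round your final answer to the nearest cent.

PV of 4-year annuity: $127,000.00 × [1 − (1+0.077)^−4] / 0.077 = 423464.37471
Perpetuity value at year 4: $47,100.00 / 0.077 = 611688.31169
PV of perpetuity: 611688.31169 / (1+0.077)^4 = 454639.71288
Total PV = 423464.37471 + 454639.71288 = 878104.08759

$878104.09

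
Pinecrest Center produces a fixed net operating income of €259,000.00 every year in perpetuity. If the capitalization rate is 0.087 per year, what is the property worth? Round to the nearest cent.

€2977011.49

Level perpetuity: PV = C / r = €259,000.00 / 0.087 = €2,977,011.49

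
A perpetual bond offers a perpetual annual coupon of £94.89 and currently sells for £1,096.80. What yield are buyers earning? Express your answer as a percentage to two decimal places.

8.65%

P = C/r ⇒ r = C/P = £94.89/£1,096.80 = 0.086515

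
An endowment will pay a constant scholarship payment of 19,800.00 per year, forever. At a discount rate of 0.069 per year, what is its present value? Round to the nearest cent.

Level perpetuity: PV = C / r = 19,800.00 / 0.069 = 286,956.52

286956.52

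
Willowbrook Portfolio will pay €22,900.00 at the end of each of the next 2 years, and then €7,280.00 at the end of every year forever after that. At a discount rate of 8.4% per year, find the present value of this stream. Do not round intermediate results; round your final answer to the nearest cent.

PV of 2-year annuity: €22,900.00 × [1 − (1+0.084)^−2] / 0.084 = 40613.89415
Perpetuity value at year 2: €7,280.00 / 0.084 = 86666.66667
PV of perpetuity: 86666.66667 / (1+0.084)^2 = 73755.35010
Total PV = 40613.89415 + 73755.35010 = 114369.24425

€114369.24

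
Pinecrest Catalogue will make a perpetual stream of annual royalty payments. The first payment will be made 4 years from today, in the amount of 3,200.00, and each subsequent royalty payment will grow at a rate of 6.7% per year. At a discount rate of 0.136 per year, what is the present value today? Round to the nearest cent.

31634.86

Value at end of year 3: C₁ / (r − g) = 3,200.00 / (0.136 − 0.067) = 46,376.8116
Discount to today: PV = 46,376.8116 / (1 + 0.136)^3 = 46,376.8116 / 1.466003 = 31,634.86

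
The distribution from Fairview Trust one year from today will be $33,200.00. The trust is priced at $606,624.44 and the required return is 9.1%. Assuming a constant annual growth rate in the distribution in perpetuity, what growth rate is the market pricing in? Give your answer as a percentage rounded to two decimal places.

P = D₁/(r−g) ⇒ g = r − D₁/P = 0.091 − $33,200.00/$606,624.44 = 0.036271

3.63%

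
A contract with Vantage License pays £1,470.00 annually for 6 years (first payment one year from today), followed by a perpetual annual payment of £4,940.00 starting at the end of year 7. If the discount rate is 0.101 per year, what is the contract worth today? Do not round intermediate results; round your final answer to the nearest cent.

PV of 6-year annuity: £1,470.00 × [1 − (1+0.101)^−6] / 0.101 = 6383.51496
Perpetuity value at year 6: £4,940.00 / 0.101 = 48910.89109
PV of perpetuity: 48910.89109 / (1+0.101)^6 = 27458.80679
Total PV = 6383.51496 + 27458.80679 = 33842.32176

£33842.32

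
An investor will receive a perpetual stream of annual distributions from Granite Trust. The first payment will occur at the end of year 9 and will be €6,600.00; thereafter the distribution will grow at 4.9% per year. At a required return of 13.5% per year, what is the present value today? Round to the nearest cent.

Value at end of year 8: C₁ / (r − g) = €6,600.00 / (0.135 − 0.049) = €76,744.1860
Discount to today: PV = €76,744.1860 / (1 + 0.135)^8 = €76,744.1860 / 2.754019 = €27,866.25

€27866.25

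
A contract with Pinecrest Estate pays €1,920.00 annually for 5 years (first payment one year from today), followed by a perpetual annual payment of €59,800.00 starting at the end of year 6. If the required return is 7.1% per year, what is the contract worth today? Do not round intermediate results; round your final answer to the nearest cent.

PV of 5-year annuity: €1,920.00 × [1 − (1+0.071)^−5] / 0.071 = 7851.34542
Perpetuity value at year 5: €59,800.00 / 0.071 = 842253.52113
PV of perpetuity: 842253.52113 / (1+0.071)^5 = 597716.82534
Total PV = 7851.34542 + 597716.82534 = 605568.17075

€605568.17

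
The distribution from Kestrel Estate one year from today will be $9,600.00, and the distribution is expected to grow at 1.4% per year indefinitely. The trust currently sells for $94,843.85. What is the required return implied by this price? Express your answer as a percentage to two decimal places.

P = D₁/(r − g) ⇒ r = D₁/P + g = $9,600.0000/$94,843.85 + 0.014 = 0.101219 + 0.014 = 0.115219

11.52%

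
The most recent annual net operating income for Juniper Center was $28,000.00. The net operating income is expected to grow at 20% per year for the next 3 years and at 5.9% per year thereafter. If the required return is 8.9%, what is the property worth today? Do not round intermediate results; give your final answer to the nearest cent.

$1424808.57

D_1 = 33600.00000
D_2 = 40320.00000
D_3 = 48384.00000
Terminal value at year 3: TV = D_3×(1+g_2)/(r−g_2) = 51238.65600/0.03 = 1707955.20000
P_0 = D_1/(1+r)^1 + D_2/(1+r)^2 + D_3/(1+r)^3 + TV/(1+r)^3
    = 30853.99449 + 33998.89200 + 37464.34380 + 1322491.33621 = 1424808.56651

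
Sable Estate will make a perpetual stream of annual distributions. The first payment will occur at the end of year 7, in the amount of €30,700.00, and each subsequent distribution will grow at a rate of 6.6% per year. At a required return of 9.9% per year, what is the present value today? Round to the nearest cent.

€528005.30

Value at end of year 6: C₁ / (r − g) = €30,700.00 / (0.099 − 0.066) = €930,303.0303
Discount to today: PV = €930,303.0303 / (1 + 0.099)^6 = €930,303.0303 / 1.761920 = €528,005.30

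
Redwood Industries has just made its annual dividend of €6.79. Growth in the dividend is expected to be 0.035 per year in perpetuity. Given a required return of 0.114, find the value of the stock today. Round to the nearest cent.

€88.96

D₁ = D₀ × (1 + g) = €6.79 × 1.035 = €7.0277
Growing perpetuity: P = D₁ / (r − g) = €7.0277 / (0.114 − 0.035) = €88.96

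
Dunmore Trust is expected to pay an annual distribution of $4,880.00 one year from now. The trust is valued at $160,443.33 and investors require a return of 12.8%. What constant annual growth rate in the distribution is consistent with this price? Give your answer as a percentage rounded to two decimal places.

P = D₁/(r−g) ⇒ g = r − D₁/P = 0.128 − $4,880.00/$160,443.33 = 0.097584

9.76%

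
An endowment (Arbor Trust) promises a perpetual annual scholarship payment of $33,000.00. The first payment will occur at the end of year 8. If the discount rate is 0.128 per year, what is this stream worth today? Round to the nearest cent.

Value at end of year 7: C / r = $33,000.00 / 0.128 = $257,812.5000
Discount to today: PV = $257,812.5000 / (1 + 0.128)^7 = $257,812.5000 / 2.323612 = $110,953.31

$110953.31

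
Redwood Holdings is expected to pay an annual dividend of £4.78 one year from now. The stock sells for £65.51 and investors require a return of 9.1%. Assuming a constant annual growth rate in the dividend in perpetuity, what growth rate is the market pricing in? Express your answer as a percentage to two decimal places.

1.80%

P = D₁/(r−g) ⇒ g = r − D₁/P = 0.091 − £4.78/£65.51 = 0.018034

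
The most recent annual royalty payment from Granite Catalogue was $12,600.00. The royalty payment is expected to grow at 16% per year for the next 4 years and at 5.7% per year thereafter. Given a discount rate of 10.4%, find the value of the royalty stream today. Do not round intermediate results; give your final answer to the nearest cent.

$402508.70

D_1 = 14616.00000
D_2 = 16954.56000
D_3 = 19667.28960
D_4 = 22814.05594
Terminal value at year 4: TV = D_4×(1+g_2)/(r−g_2) = 24114.45712/0.047 = 513073.55584
P_0 = D_1/(1+r)^1 + D_2/(1+r)^2 + D_3/(1+r)^3 + D_4/(1+r)^4 + TV/(1+r)^4
    = 13239.13043 + 13910.68053 + 14616.29476 + 15357.70101 + 345384.89304 = 402508.69978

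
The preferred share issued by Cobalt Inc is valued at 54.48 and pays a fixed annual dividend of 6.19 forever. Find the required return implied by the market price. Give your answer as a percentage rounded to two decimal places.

11.36%

P = C/r ⇒ r = C/P = 6.19/54.48 = 0.113620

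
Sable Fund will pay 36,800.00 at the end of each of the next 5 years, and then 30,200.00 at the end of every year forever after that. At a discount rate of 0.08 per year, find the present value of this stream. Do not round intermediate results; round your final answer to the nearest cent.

403851.89

PV of 5-year annuity: 36,800.00 × [1 − (1+0.08)^−5] / 0.08 = 146931.72936
Perpetuity value at year 5: 30,200.00 / 0.08 = 377500.00000
PV of perpetuity: 377500.00000 / (1+0.08)^5 = 256920.15688
Total PV = 146931.72936 + 256920.15688 = 403851.88624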